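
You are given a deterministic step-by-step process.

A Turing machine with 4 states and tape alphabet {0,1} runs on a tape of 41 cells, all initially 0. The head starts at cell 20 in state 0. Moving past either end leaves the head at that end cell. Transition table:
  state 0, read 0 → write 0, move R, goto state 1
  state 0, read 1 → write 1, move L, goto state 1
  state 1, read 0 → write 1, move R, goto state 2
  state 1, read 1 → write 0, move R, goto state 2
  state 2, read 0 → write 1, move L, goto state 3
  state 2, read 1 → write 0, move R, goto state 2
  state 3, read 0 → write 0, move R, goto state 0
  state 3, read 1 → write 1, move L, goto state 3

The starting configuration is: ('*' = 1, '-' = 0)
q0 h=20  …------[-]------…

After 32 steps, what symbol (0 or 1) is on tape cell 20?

1

0) q0 h=20  …------[-]------…
1) q1 h=21  …------[-]------…
2) q2 h=22  …-----*[-]------…
3) q3 h=21  …------[*]*-----…
4) q3 h=20  …------[-]**----…
5) q0 h=21  …------[*]*-----…
6) q1 h=20  …------[-]**----…
7) q2 h=21  …-----*[*]*-----…
8) q2 h=22  …----*-[*]------…
9) q2 h=23  …---*--[-]------…
10) q3 h=22  …----*-[-]*-----…
11) q0 h=23  …---*--[*]------…
12) q1 h=22  …----*-[-]*-----…
13) q2 h=23  …---*-*[*]------…
14) q2 h=24  …--*-*-[-]------…
15) q3 h=23  …---*-*[-]*-----…
16) q0 h=24  …--*-*-[*]------…
17) q1 h=23  …---*-*[-]*-----…
18) q2 h=24  …--*-**[*]------…
19) q2 h=25  …-*-**-[-]------…
20) q3 h=24  …--*-**[-]*-----…
21) q0 h=25  …-*-**-[*]------…
22) q1 h=24  …--*-**[-]*-----…
23) q2 h=25  …-*-***[*]------…
24) q2 h=26  …*-***-[-]------…
25) q3 h=25  …-*-***[-]*-----…
26) q0 h=26  …*-***-[*]------…
27) q1 h=25  …-*-***[-]*-----…
28) q2 h=26  …*-****[*]------…
29) q2 h=27  …-****-[-]------…
30) q3 h=26  …*-****[-]*-----…
31) q0 h=27  …-****-[*]------…
32) q1 h=26  …*-****[-]*-----…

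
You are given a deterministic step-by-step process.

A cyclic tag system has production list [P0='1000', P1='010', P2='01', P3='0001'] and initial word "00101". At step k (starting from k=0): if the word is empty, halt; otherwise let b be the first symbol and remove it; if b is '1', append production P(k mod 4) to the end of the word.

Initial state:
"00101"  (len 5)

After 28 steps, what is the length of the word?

5

[0] "00101"  (len 5)
[1] "0101"  (len 4)
[2] "101"  (len 3)
[3] "0101"  (len 4)
[4] "101"  (len 3)
[5] "011000"  (len 6)
[6] "11000"  (len 5)
[7] "100001"  (len 6)
[8] "000010001"  (len 9)
[9] "00010001"  (len 8)
[10] "0010001"  (len 7)
[11] "010001"  (len 6)
[12] "10001"  (len 5)
[13] "00011000"  (len 8)
[14] "0011000"  (len 7)
[15] "011000"  (len 6)
[16] "11000"  (len 5)
[17] "10001000"  (len 8)
[18] "0001000010"  (len 10)
[19] "001000010"  (len 9)
[20] "01000010"  (len 8)
[21] "1000010"  (len 7)
[22] "000010010"  (len 9)
[23] "00010010"  (len 8)
[24] "0010010"  (len 7)
[25] "010010"  (len 6)
[26] "10010"  (len 5)
[27] "001001"  (len 6)
[28] "01001"  (len 5)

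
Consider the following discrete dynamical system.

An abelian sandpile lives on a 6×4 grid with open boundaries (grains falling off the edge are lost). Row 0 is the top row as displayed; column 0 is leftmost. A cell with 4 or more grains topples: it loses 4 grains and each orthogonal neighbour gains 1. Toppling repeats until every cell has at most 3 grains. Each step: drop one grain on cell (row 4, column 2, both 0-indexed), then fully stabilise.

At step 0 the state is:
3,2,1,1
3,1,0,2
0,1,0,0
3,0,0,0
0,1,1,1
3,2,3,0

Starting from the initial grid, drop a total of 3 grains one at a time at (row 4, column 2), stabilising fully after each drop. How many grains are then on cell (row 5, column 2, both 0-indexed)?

0

t=0: 3,2,1,1
3,1,0,2
0,1,0,0
3,0,0,0
0,1,1,1
3,2,3,0
t=1: 3,2,1,1
3,1,0,2
0,1,0,0
3,0,0,0
0,1,2,1
3,2,3,0
t=2: 3,2,1,1
3,1,0,2
0,1,0,0
3,0,0,0
0,1,3,1
3,2,3,0
t=3: 3,2,1,1
3,1,0,2
0,1,0,0
3,0,1,0
0,2,1,2
3,3,0,1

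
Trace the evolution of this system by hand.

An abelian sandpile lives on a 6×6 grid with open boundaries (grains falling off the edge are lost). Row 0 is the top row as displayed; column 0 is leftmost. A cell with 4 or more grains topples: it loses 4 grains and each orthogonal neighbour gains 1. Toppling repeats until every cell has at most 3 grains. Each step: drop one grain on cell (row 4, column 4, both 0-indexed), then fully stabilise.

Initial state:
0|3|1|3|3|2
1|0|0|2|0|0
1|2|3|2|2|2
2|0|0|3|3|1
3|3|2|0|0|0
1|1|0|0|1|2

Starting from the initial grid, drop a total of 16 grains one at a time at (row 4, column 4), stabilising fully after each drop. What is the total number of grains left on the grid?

[0] 0|3|1|3|3|2
1|0|0|2|0|0
1|2|3|2|2|2
2|0|0|3|3|1
3|3|2|0|0|0
1|1|0|0|1|2
[1] 0|3|1|3|3|2
1|0|0|2|0|0
1|2|3|2|2|2
2|0|0|3|3|1
3|3|2|0|1|0
1|1|0|0|1|2
[2] 0|3|1|3|3|2
1|0|0|2|0|0
1|2|3|2|2|2
2|0|0|3|3|1
3|3|2|0|2|0
1|1|0|0|1|2
[3] 0|3|1|3|3|2
1|0|0|2|0|0
1|2|3|2|2|2
2|0|0|3|3|1
3|3|2|0|3|0
1|1|0|0|1|2
[4] 0|3|1|3|3|2
1|0|0|2|0|0
1|2|3|3|3|2
2|0|1|0|1|2
3|3|2|2|1|1
1|1|0|0|2|2
[5] 0|3|1|3|3|2
1|0|0|2|0|0
1|2|3|3|3|2
2|0|1|0|1|2
3|3|2|2|2|1
1|1|0|0|2|2
[6] 0|3|1|3|3|2
1|0|0|2|0|0
1|2|3|3|3|2
2|0|1|0|1|2
3|3|2|2|3|1
1|1|0|0|2|2
[7] 0|3|1|3|3|2
1|0|0|2|0|0
1|2|3|3|3|2
2|0|1|0|2|2
3|3|2|3|0|2
1|1|0|0|3|2
[8] 0|3|1|3|3|2
1|0|0|2|0|0
1|2|3|3|3|2
2|0|1|0|2|2
3|3|2|3|1|2
1|1|0|0|3|2
[9] 0|3|1|3|3|2
1|0|0|2|0|0
1|2|3|3|3|2
2|0|1|0|2|2
3|3|2|3|2|2
1|1|0|0|3|2
[10] 0|3|1|3|3|2
1|0|0|2|0|0
1|2|3|3|3|2
2|0|1|0|2|2
3|3|2|3|3|2
1|1|0|0|3|2
[11] 0|3|1|3|3|2
1|0|0|2|0|0
1|2|3|3|3|2
2|0|1|1|3|2
3|3|3|0|2|3
1|1|0|2|0|3
[12] 0|3|1|3|3|2
1|0|0|2|0|0
1|2|3|3|3|2
2|0|1|1|3|2
3|3|3|0|3|3
1|1|0|2|0|3
[13] 0|3|1|3|3|2
1|0|1|3|1|1
1|3|0|1|2|0
2|0|2|3|2|1
3|3|3|1|2|2
1|1|0|2|2|0
[14] 0|3|1|3|3|2
1|0|1|3|1|1
1|3|0|1|2|0
2|0|2|3|2|1
3|3|3|1|3|2
1|1|0|2|2|0
[15] 0|3|1|3|3|2
1|0|1|3|1|1
1|3|0|1|2|0
2|0|2|3|3|1
3|3|3|2|0|3
1|1|0|2|3|0
[16] 0|3|1|3|3|2
1|0|1|3|1|1
1|3|0|1|2|0
2|0|2|3|3|1
3|3|3|2|1|3
1|1|0|2|3|0

59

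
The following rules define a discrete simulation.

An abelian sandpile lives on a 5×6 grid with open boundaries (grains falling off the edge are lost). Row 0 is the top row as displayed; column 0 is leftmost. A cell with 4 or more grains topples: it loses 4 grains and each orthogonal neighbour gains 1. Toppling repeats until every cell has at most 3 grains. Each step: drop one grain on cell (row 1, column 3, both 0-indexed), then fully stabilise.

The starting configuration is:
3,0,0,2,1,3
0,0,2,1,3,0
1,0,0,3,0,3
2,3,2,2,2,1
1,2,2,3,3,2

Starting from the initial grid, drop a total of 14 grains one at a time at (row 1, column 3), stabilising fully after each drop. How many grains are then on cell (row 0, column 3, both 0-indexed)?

[0] 3,0,0,2,1,3
0,0,2,1,3,0
1,0,0,3,0,3
2,3,2,2,2,1
1,2,2,3,3,2
[1] 3,0,0,2,1,3
0,0,2,2,3,0
1,0,0,3,0,3
2,3,2,2,2,1
1,2,2,3,3,2
[2] 3,0,0,2,1,3
0,0,2,3,3,0
1,0,0,3,0,3
2,3,2,2,2,1
1,2,2,3,3,2
[3] 3,0,0,3,2,3
0,0,3,2,0,1
1,0,1,0,2,3
2,3,2,3,2,1
1,2,2,3,3,2
[4] 3,0,0,3,2,3
0,0,3,3,0,1
1,0,1,0,2,3
2,3,2,3,2,1
1,2,2,3,3,2
[5] 3,0,2,0,3,3
0,1,0,2,1,1
1,0,2,1,2,3
2,3,2,3,2,1
1,2,2,3,3,2
[6] 3,0,2,0,3,3
0,1,0,3,1,1
1,0,2,1,2,3
2,3,2,3,2,1
1,2,2,3,3,2
[7] 3,0,2,1,3,3
0,1,1,0,2,1
1,0,2,2,2,3
2,3,2,3,2,1
1,2,2,3,3,2
[8] 3,0,2,1,3,3
0,1,1,1,2,1
1,0,2,2,2,3
2,3,2,3,2,1
1,2,2,3,3,2
[9] 3,0,2,1,3,3
0,1,1,2,2,1
1,0,2,2,2,3
2,3,2,3,2,1
1,2,2,3,3,2
[10] 3,0,2,1,3,3
0,1,1,3,2,1
1,0,2,2,2,3
2,3,2,3,2,1
1,2,2,3,3,2
[11] 3,0,2,2,3,3
0,1,2,0,3,1
1,0,2,3,2,3
2,3,2,3,2,1
1,2,2,3,3,2
[12] 3,0,2,2,3,3
0,1,2,1,3,1
1,0,2,3,2,3
2,3,2,3,2,1
1,2,2,3,3,2
[13] 3,0,2,2,3,3
0,1,2,2,3,1
1,0,2,3,2,3
2,3,2,3,2,1
1,2,2,3,3,2
[14] 3,0,2,2,3,3
0,1,2,3,3,1
1,0,2,3,2,3
2,3,2,3,2,1
1,2,2,3,3,2

2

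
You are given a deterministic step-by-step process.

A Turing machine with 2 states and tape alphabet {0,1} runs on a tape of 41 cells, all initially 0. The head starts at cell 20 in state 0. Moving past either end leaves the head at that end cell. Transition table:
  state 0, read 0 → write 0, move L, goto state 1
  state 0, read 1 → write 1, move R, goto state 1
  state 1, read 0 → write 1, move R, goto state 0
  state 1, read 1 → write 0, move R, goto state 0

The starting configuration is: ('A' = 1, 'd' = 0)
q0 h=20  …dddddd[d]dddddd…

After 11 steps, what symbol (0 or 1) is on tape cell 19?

k=0  q0 h=20  …dddddd[d]dddddd…
k=1  q1 h=19  …dddddd[d]dddddd…
k=2  q0 h=20  …dddddA[d]dddddd…
k=3  q1 h=19  …dddddd[A]dddddd…
k=4  q0 h=20  …dddddd[d]dddddd…
k=5  q1 h=19  …dddddd[d]dddddd…
k=6  q0 h=20  …dddddA[d]dddddd…
k=7  q1 h=19  …dddddd[A]dddddd…
k=8  q0 h=20  …dddddd[d]dddddd…
k=9  q1 h=19  …dddddd[d]dddddd…
k=10  q0 h=20  …dddddA[d]dddddd…
k=11  q1 h=19  …dddddd[A]dddddd…

1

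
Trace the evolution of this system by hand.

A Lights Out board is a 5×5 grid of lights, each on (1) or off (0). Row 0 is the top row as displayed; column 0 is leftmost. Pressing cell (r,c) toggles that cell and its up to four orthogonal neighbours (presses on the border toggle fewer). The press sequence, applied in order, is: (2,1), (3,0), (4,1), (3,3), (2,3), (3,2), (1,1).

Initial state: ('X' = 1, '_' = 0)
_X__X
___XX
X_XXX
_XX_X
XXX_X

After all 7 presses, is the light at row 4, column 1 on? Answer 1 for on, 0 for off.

t=0: _X__X
___XX
X_XXX
_XX_X
XXX_X
t=1: _X__X
_X_XX
_X_XX
__X_X
XXX_X
t=2: _X__X
_X_XX
XX_XX
XXX_X
_XX_X
t=3: _X__X
_X_XX
XX_XX
X_X_X
X___X
t=4: _X__X
_X_XX
XX__X
X__X_
X__XX
t=5: _X__X
_X__X
XXXX_
X____
X__XX
t=6: _X__X
_X__X
XX_X_
XXXX_
X_XXX
t=7: ____X
X_X_X
X__X_
XXXX_
X_XXX

0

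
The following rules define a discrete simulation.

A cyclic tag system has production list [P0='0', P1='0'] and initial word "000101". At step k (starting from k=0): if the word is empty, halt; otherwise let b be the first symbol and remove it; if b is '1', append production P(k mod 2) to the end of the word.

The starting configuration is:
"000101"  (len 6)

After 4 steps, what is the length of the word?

step 0: "000101"  (len 6)
step 1: "00101"  (len 5)
step 2: "0101"  (len 4)
step 3: "101"  (len 3)
step 4: "010"  (len 3)

3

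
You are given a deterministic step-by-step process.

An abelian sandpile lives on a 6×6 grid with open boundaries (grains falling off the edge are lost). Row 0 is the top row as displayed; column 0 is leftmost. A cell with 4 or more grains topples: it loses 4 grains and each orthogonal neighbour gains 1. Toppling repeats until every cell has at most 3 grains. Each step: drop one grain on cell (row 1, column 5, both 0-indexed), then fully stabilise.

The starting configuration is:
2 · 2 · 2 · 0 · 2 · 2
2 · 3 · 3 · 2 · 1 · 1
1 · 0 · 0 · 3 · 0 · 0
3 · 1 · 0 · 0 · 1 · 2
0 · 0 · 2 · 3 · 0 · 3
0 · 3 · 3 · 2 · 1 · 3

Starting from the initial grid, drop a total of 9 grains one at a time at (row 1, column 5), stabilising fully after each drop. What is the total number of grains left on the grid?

step 0: 2 · 2 · 2 · 0 · 2 · 2
2 · 3 · 3 · 2 · 1 · 1
1 · 0 · 0 · 3 · 0 · 0
3 · 1 · 0 · 0 · 1 · 2
0 · 0 · 2 · 3 · 0 · 3
0 · 3 · 3 · 2 · 1 · 3
step 1: 2 · 2 · 2 · 0 · 2 · 2
2 · 3 · 3 · 2 · 1 · 2
1 · 0 · 0 · 3 · 0 · 0
3 · 1 · 0 · 0 · 1 · 2
0 · 0 · 2 · 3 · 0 · 3
0 · 3 · 3 · 2 · 1 · 3
step 2: 2 · 2 · 2 · 0 · 2 · 2
2 · 3 · 3 · 2 · 1 · 3
1 · 0 · 0 · 3 · 0 · 0
3 · 1 · 0 · 0 · 1 · 2
0 · 0 · 2 · 3 · 0 · 3
0 · 3 · 3 · 2 · 1 · 3
step 3: 2 · 2 · 2 · 0 · 2 · 3
2 · 3 · 3 · 2 · 2 · 0
1 · 0 · 0 · 3 · 0 · 1
3 · 1 · 0 · 0 · 1 · 2
0 · 0 · 2 · 3 · 0 · 3
0 · 3 · 3 · 2 · 1 · 3
step 4: 2 · 2 · 2 · 0 · 2 · 3
2 · 3 · 3 · 2 · 2 · 1
1 · 0 · 0 · 3 · 0 · 1
3 · 1 · 0 · 0 · 1 · 2
0 · 0 · 2 · 3 · 0 · 3
0 · 3 · 3 · 2 · 1 · 3
step 5: 2 · 2 · 2 · 0 · 2 · 3
2 · 3 · 3 · 2 · 2 · 2
1 · 0 · 0 · 3 · 0 · 1
3 · 1 · 0 · 0 · 1 · 2
0 · 0 · 2 · 3 · 0 · 3
0 · 3 · 3 · 2 · 1 · 3
step 6: 2 · 2 · 2 · 0 · 2 · 3
2 · 3 · 3 · 2 · 2 · 3
1 · 0 · 0 · 3 · 0 · 1
3 · 1 · 0 · 0 · 1 · 2
0 · 0 · 2 · 3 · 0 · 3
0 · 3 · 3 · 2 · 1 · 3
step 7: 2 · 2 · 2 · 0 · 3 · 0
2 · 3 · 3 · 2 · 3 · 1
1 · 0 · 0 · 3 · 0 · 2
3 · 1 · 0 · 0 · 1 · 2
0 · 0 · 2 · 3 · 0 · 3
0 · 3 · 3 · 2 · 1 · 3
step 8: 2 · 2 · 2 · 0 · 3 · 0
2 · 3 · 3 · 2 · 3 · 2
1 · 0 · 0 · 3 · 0 · 2
3 · 1 · 0 · 0 · 1 · 2
0 · 0 · 2 · 3 · 0 · 3
0 · 3 · 3 · 2 · 1 · 3
step 9: 2 · 2 · 2 · 0 · 3 · 0
2 · 3 · 3 · 2 · 3 · 3
1 · 0 · 0 · 3 · 0 · 2
3 · 1 · 0 · 0 · 1 · 2
0 · 0 · 2 · 3 · 0 · 3
0 · 3 · 3 · 2 · 1 · 3

58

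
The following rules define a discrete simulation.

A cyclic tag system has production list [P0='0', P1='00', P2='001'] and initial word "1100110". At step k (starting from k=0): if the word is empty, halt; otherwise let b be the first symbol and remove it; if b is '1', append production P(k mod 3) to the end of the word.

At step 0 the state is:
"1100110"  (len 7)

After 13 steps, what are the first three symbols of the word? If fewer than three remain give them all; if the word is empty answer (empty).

k=0  "1100110"  (len 7)
k=1  "1001100"  (len 7)
k=2  "00110000"  (len 8)
k=3  "0110000"  (len 7)
k=4  "110000"  (len 6)
k=5  "1000000"  (len 7)
k=6  "000000001"  (len 9)
k=7  "00000001"  (len 8)
k=8  "0000001"  (len 7)
k=9  "000001"  (len 6)
k=10  "00001"  (len 5)
k=11  "0001"  (len 4)
k=12  "001"  (len 3)
k=13  "01"  (len 2)

01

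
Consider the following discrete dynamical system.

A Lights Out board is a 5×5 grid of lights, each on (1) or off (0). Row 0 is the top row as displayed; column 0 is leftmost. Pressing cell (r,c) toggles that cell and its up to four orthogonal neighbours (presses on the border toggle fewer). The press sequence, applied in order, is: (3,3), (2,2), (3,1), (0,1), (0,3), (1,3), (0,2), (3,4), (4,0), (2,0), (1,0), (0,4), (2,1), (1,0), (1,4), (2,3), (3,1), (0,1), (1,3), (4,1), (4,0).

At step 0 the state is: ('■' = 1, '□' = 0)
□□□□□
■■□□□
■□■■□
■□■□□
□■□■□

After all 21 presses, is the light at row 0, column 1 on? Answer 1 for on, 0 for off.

k=0  □□□□□
■■□□□
■□■■□
■□■□□
□■□■□
k=1  □□□□□
■■□□□
■□■□□
■□□■■
□■□□□
k=2  □□□□□
■■■□□
■■□■□
■□■■■
□■□□□
k=3  □□□□□
■■■□□
■□□■□
□■□■■
□□□□□
k=4  ■■■□□
■□■□□
■□□■□
□■□■■
□□□□□
k=5  ■■□■■
■□■■□
■□□■□
□■□■■
□□□□□
k=6  ■■□□■
■□□□■
■□□□□
□■□■■
□□□□□
k=7  ■□■■■
■□■□■
■□□□□
□■□■■
□□□□□
k=8  ■□■■■
■□■□■
■□□□■
□■□□□
□□□□■
k=9  ■□■■■
■□■□■
■□□□■
■■□□□
■■□□■
k=10  ■□■■■
□□■□■
□■□□■
□■□□□
■■□□■
k=11  □□■■■
■■■□■
■■□□■
□■□□□
■■□□■
k=12  □□■□□
■■■□□
■■□□■
□■□□□
■■□□■
k=13  □□■□□
■□■□□
□□■□■
□□□□□
■■□□■
k=14  ■□■□□
□■■□□
■□■□■
□□□□□
■■□□■
k=15  ■□■□■
□■■■■
■□■□□
□□□□□
■■□□■
k=16  ■□■□■
□■■□■
■□□■■
□□□■□
■■□□■
k=17  ■□■□■
□■■□■
■■□■■
■■■■□
■□□□■
k=18  □■□□■
□□■□■
■■□■■
■■■■□
■□□□■
k=19  □■□■■
□□□■□
■■□□■
■■■■□
■□□□■
k=20  □■□■■
□□□■□
■■□□■
■□■■□
□■■□■
k=21  □■□■■
□□□■□
■■□□■
□□■■□
■□■□■

1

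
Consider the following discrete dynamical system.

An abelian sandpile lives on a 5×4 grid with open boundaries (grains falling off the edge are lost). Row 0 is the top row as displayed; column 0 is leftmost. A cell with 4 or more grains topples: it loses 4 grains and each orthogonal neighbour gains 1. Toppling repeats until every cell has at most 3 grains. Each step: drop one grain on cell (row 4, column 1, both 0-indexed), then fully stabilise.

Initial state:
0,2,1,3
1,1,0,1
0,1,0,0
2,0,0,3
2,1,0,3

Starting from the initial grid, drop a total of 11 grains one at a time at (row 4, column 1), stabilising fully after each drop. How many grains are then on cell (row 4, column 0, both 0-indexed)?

1

[0] 0,2,1,3
1,1,0,1
0,1,0,0
2,0,0,3
2,1,0,3
[1] 0,2,1,3
1,1,0,1
0,1,0,0
2,0,0,3
2,2,0,3
[2] 0,2,1,3
1,1,0,1
0,1,0,0
2,0,0,3
2,3,0,3
[3] 0,2,1,3
1,1,0,1
0,1,0,0
2,1,0,3
3,0,1,3
[4] 0,2,1,3
1,1,0,1
0,1,0,0
2,1,0,3
3,1,1,3
[5] 0,2,1,3
1,1,0,1
0,1,0,0
2,1,0,3
3,2,1,3
[6] 0,2,1,3
1,1,0,1
0,1,0,0
2,1,0,3
3,3,1,3
[7] 0,2,1,3
1,1,0,1
0,1,0,0
3,2,0,3
0,1,2,3
[8] 0,2,1,3
1,1,0,1
0,1,0,0
3,2,0,3
0,2,2,3
[9] 0,2,1,3
1,1,0,1
0,1,0,0
3,2,0,3
0,3,2,3
[10] 0,2,1,3
1,1,0,1
0,1,0,0
3,3,0,3
1,0,3,3
[11] 0,2,1,3
1,1,0,1
0,1,0,0
3,3,0,3
1,1,3,3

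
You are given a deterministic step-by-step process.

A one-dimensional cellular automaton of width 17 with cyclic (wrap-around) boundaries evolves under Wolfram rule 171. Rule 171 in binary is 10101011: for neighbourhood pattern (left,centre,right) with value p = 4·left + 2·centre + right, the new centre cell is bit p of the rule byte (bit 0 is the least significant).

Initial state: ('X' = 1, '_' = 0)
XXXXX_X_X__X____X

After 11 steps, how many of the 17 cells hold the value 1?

11

k=0  XXXXX_X_X__X____X
k=1  XXXX_X_X__X__XXXX
k=2  XXX_X_X__X__XXXXX
k=3  XX_X_X__X__XXXXXX
k=4  X_X_X__X__XXXXXXX
k=5  _X_X__X__XXXXXXXX
k=6  X_X__X__XXXXXXXX_
k=7  _X__X__XXXXXXXX_X
k=8  X__X__XXXXXXXX_X_
k=9  __X__XXXXXXXX_X_X
k=10  _X__XXXXXXXX_X_X_
k=11  X__XXXXXXXX_X_X__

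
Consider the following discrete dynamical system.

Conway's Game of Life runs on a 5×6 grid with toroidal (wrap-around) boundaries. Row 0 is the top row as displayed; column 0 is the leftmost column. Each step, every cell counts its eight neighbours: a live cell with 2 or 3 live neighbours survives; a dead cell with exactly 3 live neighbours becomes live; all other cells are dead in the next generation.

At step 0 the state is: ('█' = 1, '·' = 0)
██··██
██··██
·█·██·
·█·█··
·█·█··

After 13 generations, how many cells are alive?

0) ██··██
██··██
·█·██·
·█·█··
·█·█··
1) ···█··
······
·█·█··
██·█··
·█·█·█
2) ··█·█·
··█···
██····
·█·█··
·█·█··
3) ·██···
··██··
██····
·█····
·█·██·
4) ·█··█·
█··█··
██····
·█····
██·█··
5) ·█·███
█·█··█
███···
······
██····
6) ···██·
······
█·█··█
··█···
███·██
7) █████·
···███
·█····
··█·█·
███·██
8) ······
·····█
··█··█
··█·█·
······
9) ······
······
···███
···█··
······
10) ······
····█·
···██·
···█··
······
11) ······
···██·
···██·
···██·
······
12) ······
···██·
··█··█
···██·
······
13) ······
···██·
··█··█
···██·
······

6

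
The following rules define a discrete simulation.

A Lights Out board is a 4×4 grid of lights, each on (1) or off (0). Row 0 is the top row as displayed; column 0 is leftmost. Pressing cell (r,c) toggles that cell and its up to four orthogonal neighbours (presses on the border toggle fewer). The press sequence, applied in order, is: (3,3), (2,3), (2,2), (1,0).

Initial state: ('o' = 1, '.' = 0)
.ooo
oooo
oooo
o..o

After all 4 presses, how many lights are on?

0) .ooo
oooo
oooo
o..o
1) .ooo
oooo
ooo.
o.o.
2) .ooo
ooo.
oo.o
o.oo
3) .ooo
oo..
o.o.
o..o
4) oooo
....
..o.
o..o

7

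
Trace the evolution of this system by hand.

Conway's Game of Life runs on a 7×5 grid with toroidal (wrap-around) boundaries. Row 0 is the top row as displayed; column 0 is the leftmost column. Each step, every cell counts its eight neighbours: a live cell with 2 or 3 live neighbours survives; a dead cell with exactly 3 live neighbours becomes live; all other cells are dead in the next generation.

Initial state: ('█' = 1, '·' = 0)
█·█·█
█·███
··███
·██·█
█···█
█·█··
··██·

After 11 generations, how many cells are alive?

[0] █·█·█
█·███
··███
·██·█
█···█
█·█··
··██·
[1] █····
·····
·····
·██··
··█·█
█·█··
█·█··
[2] ·█···
·····
·····
·███·
█·█··
█·█·█
█···█
[3] █····
·····
··█··
·███·
█····
·····
···██
[4] ····█
·····
·███·
·███·
·██··
····█
····█
[5] ·····
··██·
·█·█·
█····
██···
█··█·
█··██
[6] ··█··
··██·
·█·██
█·█·█
██···
··██·
█··█·
[7] ·██·█
·█··█
·█···
··█··
█····
█·██·
·█·██
[8] ·█··█
·█·█·
███··
·█···
··███
█·██·
·····
[9] █·█··
···██
█····
····█
█···█
·██··
█████
[10] ·····
██·██
█··█·
····█
██·██
·····
····█
[11] ···█·
████·
·███·
·██··
█··██
···█·
·····

14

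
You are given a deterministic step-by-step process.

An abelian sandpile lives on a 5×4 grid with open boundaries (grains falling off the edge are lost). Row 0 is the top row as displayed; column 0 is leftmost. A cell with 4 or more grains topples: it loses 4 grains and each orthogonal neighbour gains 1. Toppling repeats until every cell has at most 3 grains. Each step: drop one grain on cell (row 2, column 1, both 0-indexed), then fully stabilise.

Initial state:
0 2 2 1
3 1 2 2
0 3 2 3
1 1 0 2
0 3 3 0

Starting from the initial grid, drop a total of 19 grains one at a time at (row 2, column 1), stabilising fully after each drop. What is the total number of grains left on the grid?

37

k=0  0 2 2 1
3 1 2 2
0 3 2 3
1 1 0 2
0 3 3 0
k=1  0 2 2 1
3 2 2 2
1 0 3 3
1 2 0 2
0 3 3 0
k=2  0 2 2 1
3 2 2 2
1 1 3 3
1 2 0 2
0 3 3 0
k=3  0 2 2 1
3 2 2 2
1 2 3 3
1 2 0 2
0 3 3 0
k=4  0 2 2 1
3 2 2 2
1 3 3 3
1 2 0 2
0 3 3 0
k=5  0 2 2 1
3 3 3 3
2 1 1 0
1 3 1 3
0 3 3 0
k=6  0 2 2 1
3 3 3 3
2 2 1 0
1 3 1 3
0 3 3 0
k=7  0 2 2 1
3 3 3 3
2 3 1 0
1 3 1 3
0 3 3 0
k=8  1 3 3 2
1 2 1 0
0 3 3 1
3 1 3 3
1 1 0 1
k=9  1 3 3 2
1 3 2 0
1 1 1 3
3 3 1 0
1 1 1 2
k=10  1 3 3 2
1 3 2 0
1 2 1 3
3 3 1 0
1 1 1 2
k=11  1 3 3 2
1 3 2 0
1 3 1 3
3 3 1 0
1 1 1 2
k=12  2 1 1 3
2 2 0 1
3 2 3 3
0 1 2 0
2 2 1 2
k=13  2 1 1 3
2 2 0 1
3 3 3 3
0 1 2 0
2 2 1 2
k=14  2 1 1 3
3 3 1 2
0 2 1 0
1 2 3 1
2 2 1 2
k=15  2 1 1 3
3 3 1 2
0 3 1 0
1 2 3 1
2 2 1 2
k=16  3 2 1 3
0 1 2 2
2 1 2 0
1 3 3 1
2 2 1 2
k=17  3 2 1 3
0 1 2 2
2 2 2 0
1 3 3 1
2 2 1 2
k=18  3 2 1 3
0 1 2 2
2 3 2 0
1 3 3 1
2 2 1 2
k=19  3 2 1 3
0 2 3 2
3 2 0 1
2 1 1 2
2 3 2 2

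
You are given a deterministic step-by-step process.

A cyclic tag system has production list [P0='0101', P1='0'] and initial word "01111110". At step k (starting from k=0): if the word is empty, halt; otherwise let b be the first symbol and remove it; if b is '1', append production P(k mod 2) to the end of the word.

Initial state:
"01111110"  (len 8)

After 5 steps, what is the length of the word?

gen 0: "01111110"  (len 8)
gen 1: "1111110"  (len 7)
gen 2: "1111100"  (len 7)
gen 3: "1111000101"  (len 10)
gen 4: "1110001010"  (len 10)
gen 5: "1100010100101"  (len 13)

13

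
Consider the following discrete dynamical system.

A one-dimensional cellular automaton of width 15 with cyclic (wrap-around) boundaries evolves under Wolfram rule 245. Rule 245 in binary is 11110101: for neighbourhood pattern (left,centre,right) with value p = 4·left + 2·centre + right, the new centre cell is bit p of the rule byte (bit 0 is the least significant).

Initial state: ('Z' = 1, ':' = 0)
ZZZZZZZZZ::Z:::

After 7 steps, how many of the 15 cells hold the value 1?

12

gen 0: ZZZZZZZZZ::Z:::
gen 1: :ZZZZZZZZZ:ZZZ:
gen 2: ::ZZZZZZZZZ:ZZZ
gen 3: Z::ZZZZZZZZZ:ZZ
gen 4: ZZ::ZZZZZZZZZ:Z
gen 5: ZZZ::ZZZZZZZZZ:
gen 6: :ZZZ::ZZZZZZZZZ
gen 7: Z:ZZZ::ZZZZZZZZ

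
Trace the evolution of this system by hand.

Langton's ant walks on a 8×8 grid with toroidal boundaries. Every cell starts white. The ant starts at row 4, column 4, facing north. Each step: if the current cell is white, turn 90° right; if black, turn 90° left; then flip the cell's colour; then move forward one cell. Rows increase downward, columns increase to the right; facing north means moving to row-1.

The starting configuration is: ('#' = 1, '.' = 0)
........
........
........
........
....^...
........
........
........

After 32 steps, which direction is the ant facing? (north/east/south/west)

south

[0] ........
........
........
........
....^...
........
........
........
[1] ........
........
........
........
....#>..
........
........
........
[2] ........
........
........
........
....##..
.....v..
........
........
[3] ........
........
........
........
....##..
....<#..
........
........
[4] ........
........
........
........
....^#..
....##..
........
........
[5] ........
........
........
........
...<.#..
....##..
........
........
[6] ........
........
........
...^....
...#.#..
....##..
........
........
[7] ........
........
........
...#>...
...#.#..
....##..
........
........
[8] ........
........
........
...##...
...#v#..
....##..
........
........
[9] ........
........
........
...##...
...<##..
....##..
........
........
[10] ........
........
........
...##...
....##..
...v##..
........
........
[11] ........
........
........
...##...
....##..
..<###..
........
........
[12] ........
........
........
...##...
..^.##..
..####..
........
........
[13] ........
........
........
...##...
..#>##..
..####..
........
........
[14] ........
........
........
...##...
..####..
..#v##..
........
........
[15] ........
........
........
...##...
..####..
..#.>#..
........
........
[16] ........
........
........
...##...
..##^#..
..#..#..
........
........
[17] ........
........
........
...##...
..#<.#..
..#..#..
........
........
[18] ........
........
........
...##...
..#..#..
..#v.#..
........
........
[19] ........
........
........
...##...
..#..#..
..<#.#..
........
........
[20] ........
........
........
...##...
..#..#..
...#.#..
..v.....
........
[21] ........
........
........
...##...
..#..#..
...#.#..
.<#.....
........
[22] ........
........
........
...##...
..#..#..
.^.#.#..
.##.....
........
[23] ........
........
........
...##...
..#..#..
.#>#.#..
.##.....
........
[24] ........
........
........
...##...
..#..#..
.###.#..
.#v.....
........
[25] ........
........
........
...##...
..#..#..
.###.#..
.#.>....
........
[26] ........
........
........
...##...
..#..#..
.###.#..
.#.#....
...v....
[27] ........
........
........
...##...
..#..#..
.###.#..
.#.#....
..<#....
[28] ........
........
........
...##...
..#..#..
.###.#..
.#^#....
..##....
[29] ........
........
........
...##...
..#..#..
.###.#..
.##>....
..##....
[30] ........
........
........
...##...
..#..#..
.##^.#..
.##.....
..##....
[31] ........
........
........
...##...
..#..#..
.#<..#..
.##.....
..##....
[32] ........
........
........
...##...
..#..#..
.#...#..
.#v.....
..##....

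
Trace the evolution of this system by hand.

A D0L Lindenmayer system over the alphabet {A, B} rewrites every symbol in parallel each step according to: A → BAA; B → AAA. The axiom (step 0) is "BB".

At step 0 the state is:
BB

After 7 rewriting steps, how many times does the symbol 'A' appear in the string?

step 0: BB
step 1: AAAAAA
step 2: BAABAABAABAABAABAA
step 3: AAABAABAAAAABAABAAAAABAABAAAAABAABAAAAABAABAAAAABAABAA
step 4: BAABAABAAAAABAABAAAAABAABAABAABAABAAAAABAABAAAAABAABAABAAB…ABAABAABAABAAAAABAABAAAAABAABAABAABAABAAAAABAABAAAAABAABAA  (len 162)
step 5: AAABAABAAAAABAABAAAAABAABAABAABAABAAAAABAABAAAAABAABAABAAB…ABAABAABAABAAAAABAABAAAAABAABAABAABAABAAAAABAABAAAAABAABAA  (len 486)
step 6: BAABAABAAAAABAABAAAAABAABAABAABAABAAAAABAABAAAAABAABAABAAB…ABAABAABAABAAAAABAABAAAAABAABAABAABAABAAAAABAABAAAAABAABAA  (len 1458)
step 7: AAABAABAAAAABAABAAAAABAABAABAABAABAAAAABAABAAAAABAABAABAAB…ABAABAABAABAAAAABAABAAAAABAABAABAABAABAAAAABAABAAAAABAABAA  (len 4374)

3282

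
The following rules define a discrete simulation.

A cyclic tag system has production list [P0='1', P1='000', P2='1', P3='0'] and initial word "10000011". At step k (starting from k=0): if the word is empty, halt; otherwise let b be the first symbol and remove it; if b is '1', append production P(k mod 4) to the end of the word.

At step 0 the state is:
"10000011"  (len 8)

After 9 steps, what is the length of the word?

3

t=0: "10000011"  (len 8)
t=1: "00000111"  (len 8)
t=2: "0000111"  (len 7)
t=3: "000111"  (len 6)
t=4: "00111"  (len 5)
t=5: "0111"  (len 4)
t=6: "111"  (len 3)
t=7: "111"  (len 3)
t=8: "110"  (len 3)
t=9: "101"  (len 3)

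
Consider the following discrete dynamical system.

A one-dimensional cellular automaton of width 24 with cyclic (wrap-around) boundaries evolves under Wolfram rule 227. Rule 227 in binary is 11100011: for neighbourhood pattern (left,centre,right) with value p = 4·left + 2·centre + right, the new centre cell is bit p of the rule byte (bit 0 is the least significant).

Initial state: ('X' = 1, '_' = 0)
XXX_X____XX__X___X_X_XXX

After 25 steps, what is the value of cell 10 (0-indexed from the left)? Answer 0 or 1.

0

step 0: XXX_X____XX__X___X_X_XXX
step 1: XXXX__XXX_X_X__XX_X_X_XX
step 2: XXXX_X_XXX_X__X_XX_X_X_X
step 3: XXXXX_X_XXX__X_X_XX_X_X_
step 4: _XXXXX_X_XX_X_X_X_XX_X_X
step 5: X_XXXXX_X_XX_X_X_X_XX_X_
step 6: _X_XXXXX_X_XX_X_X_X_XX_X
step 7: X_X_XXXXX_X_XX_X_X_X_XX_
step 8: _X_X_XXXXX_X_XX_X_X_X_XX
step 9: X_X_X_XXXXX_X_XX_X_X_X_X
step 10: XX_X_X_XXXXX_X_XX_X_X_X_
step 11: _XX_X_X_XXXXX_X_XX_X_X_X
step 12: X_XX_X_X_XXXXX_X_XX_X_X_
step 13: _X_XX_X_X_XXXXX_X_XX_X_X
step 14: X_X_XX_X_X_XXXXX_X_XX_X_
step 15: _X_X_XX_X_X_XXXXX_X_XX_X
step 16: X_X_X_XX_X_X_XXXXX_X_XX_
step 17: _X_X_X_XX_X_X_XXXXX_X_XX
step 18: X_X_X_X_XX_X_X_XXXXX_X_X
step 19: XX_X_X_X_XX_X_X_XXXXX_X_
step 20: _XX_X_X_X_XX_X_X_XXXXX_X
step 21: X_XX_X_X_X_XX_X_X_XXXXX_
step 22: _X_XX_X_X_X_XX_X_X_XXXXX
step 23: X_X_XX_X_X_X_XX_X_X_XXXX
step 24: XX_X_XX_X_X_X_XX_X_X_XXX
step 25: XXX_X_XX_X_X_X_XX_X_X_XX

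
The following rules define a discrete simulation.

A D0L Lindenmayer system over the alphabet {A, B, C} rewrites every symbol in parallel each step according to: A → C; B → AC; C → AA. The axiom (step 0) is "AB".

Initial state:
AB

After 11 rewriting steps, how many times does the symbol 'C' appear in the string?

64

k=0  AB
k=1  CAC
k=2  AACAA
k=3  CCAACC
k=4  AAAACCAAAA
k=5  CCCCAAAACCCC
k=6  AAAAAAAACCCCAAAAAAAA
k=7  CCCCCCCCAAAAAAAACCCCCCCC
k=8  AAAAAAAAAAAAAAAACCCCCCCCAAAAAAAAAAAAAAAA
k=9  CCCCCCCCCCCCCCCCAAAAAAAAAAAAAAAACCCCCCCCCCCCCCCC
k=10  AAAAAAAAAAAAAAAAAAAAAAAAAAAAAAAACCCCCCCCCCCCCCCCAAAAAAAAAAAAAAAAAAAAAAAAAAAAAAAA
k=11  CCCCCCCCCCCCCCCCCCCCCCCCCCCCCCCCAAAAAAAAAAAAAAAAAAAAAAAAAAAAAAAACCCCCCCCCCCCCCCCCCCCCCCCCCCCCCCC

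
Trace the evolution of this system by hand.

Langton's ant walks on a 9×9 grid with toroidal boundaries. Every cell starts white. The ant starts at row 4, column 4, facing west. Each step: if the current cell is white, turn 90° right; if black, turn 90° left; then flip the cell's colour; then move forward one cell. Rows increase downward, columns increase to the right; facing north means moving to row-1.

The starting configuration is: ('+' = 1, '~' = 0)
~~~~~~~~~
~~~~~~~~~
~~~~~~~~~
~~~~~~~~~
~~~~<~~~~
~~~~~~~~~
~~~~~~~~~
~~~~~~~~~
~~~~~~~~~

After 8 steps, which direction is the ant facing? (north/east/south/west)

east

[0] ~~~~~~~~~
~~~~~~~~~
~~~~~~~~~
~~~~~~~~~
~~~~<~~~~
~~~~~~~~~
~~~~~~~~~
~~~~~~~~~
~~~~~~~~~
[1] ~~~~~~~~~
~~~~~~~~~
~~~~~~~~~
~~~~^~~~~
~~~~+~~~~
~~~~~~~~~
~~~~~~~~~
~~~~~~~~~
~~~~~~~~~
[2] ~~~~~~~~~
~~~~~~~~~
~~~~~~~~~
~~~~+>~~~
~~~~+~~~~
~~~~~~~~~
~~~~~~~~~
~~~~~~~~~
~~~~~~~~~
[3] ~~~~~~~~~
~~~~~~~~~
~~~~~~~~~
~~~~++~~~
~~~~+v~~~
~~~~~~~~~
~~~~~~~~~
~~~~~~~~~
~~~~~~~~~
[4] ~~~~~~~~~
~~~~~~~~~
~~~~~~~~~
~~~~++~~~
~~~~<+~~~
~~~~~~~~~
~~~~~~~~~
~~~~~~~~~
~~~~~~~~~
[5] ~~~~~~~~~
~~~~~~~~~
~~~~~~~~~
~~~~++~~~
~~~~~+~~~
~~~~v~~~~
~~~~~~~~~
~~~~~~~~~
~~~~~~~~~
[6] ~~~~~~~~~
~~~~~~~~~
~~~~~~~~~
~~~~++~~~
~~~~~+~~~
~~~<+~~~~
~~~~~~~~~
~~~~~~~~~
~~~~~~~~~
[7] ~~~~~~~~~
~~~~~~~~~
~~~~~~~~~
~~~~++~~~
~~~^~+~~~
~~~++~~~~
~~~~~~~~~
~~~~~~~~~
~~~~~~~~~
[8] ~~~~~~~~~
~~~~~~~~~
~~~~~~~~~
~~~~++~~~
~~~+>+~~~
~~~++~~~~
~~~~~~~~~
~~~~~~~~~
~~~~~~~~~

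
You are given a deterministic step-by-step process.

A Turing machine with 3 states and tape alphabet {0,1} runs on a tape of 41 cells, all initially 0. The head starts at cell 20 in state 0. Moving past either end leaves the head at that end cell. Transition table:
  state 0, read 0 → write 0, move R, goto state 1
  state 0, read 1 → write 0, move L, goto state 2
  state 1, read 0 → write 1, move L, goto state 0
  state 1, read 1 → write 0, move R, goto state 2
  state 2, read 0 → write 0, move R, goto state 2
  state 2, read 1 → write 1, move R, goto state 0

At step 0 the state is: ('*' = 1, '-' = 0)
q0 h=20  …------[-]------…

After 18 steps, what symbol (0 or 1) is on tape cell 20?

0

[0] q0 h=20  …------[-]------…
[1] q1 h=21  …------[-]------…
[2] q0 h=20  …------[-]*-----…
[3] q1 h=21  …------[*]------…
[4] q2 h=22  …------[-]------…
[5] q2 h=23  …------[-]------…
[6] q2 h=24  …------[-]------…
[7] q2 h=25  …------[-]------…
[8] q2 h=26  …------[-]------…
[9] q2 h=27  …------[-]------…
[10] q2 h=28  …------[-]------…
[11] q2 h=29  …------[-]------…
[12] q2 h=30  …------[-]------…
[13] q2 h=31  …------[-]------…
[14] q2 h=32  …------[-]------…
[15] q2 h=33  …------[-]------…
[16] q2 h=34  …------[-]------|
[17] q2 h=35  …------[-]-----|
[18] q2 h=36  …------[-]----|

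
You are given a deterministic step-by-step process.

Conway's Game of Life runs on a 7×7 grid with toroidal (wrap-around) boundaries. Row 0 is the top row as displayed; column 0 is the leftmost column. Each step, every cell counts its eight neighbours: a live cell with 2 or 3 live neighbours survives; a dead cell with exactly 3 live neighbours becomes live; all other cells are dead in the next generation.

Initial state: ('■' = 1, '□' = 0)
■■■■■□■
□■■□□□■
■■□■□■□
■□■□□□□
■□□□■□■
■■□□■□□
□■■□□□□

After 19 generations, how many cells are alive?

0) ■■■■■□■
□■■□□□■
■■□■□■□
■□■□□□□
■□□□■□■
■■□□■□□
□■■□□□□
1) □□□□□■■
□□□□□□□
□□□■□□□
□□■■■■□
□□□■□■■
□□■■□■■
□□□□■■■
2) □□□□■□■
□□□□□□□
□□■■□□□
□□■□□■■
□□□□□□□
■□■■□□□
■□□■□□□
3) □□□□□□□
□□□■□□□
□□■■□□□
□□■■□□□
□■■■□□■
□■■■□□□
■■■■■□■
4) ■■□□■□□
□□■■□□□
□□□□■□□
□□□□■□□
■□□□■□□
□□□□□■■
■□□□■□□
5) ■■■□■□□
□■■■■□□
□□□□■□□
□□□■■■□
□□□□■□■
■□□□■■■
■■□□■□□
6) □□□□■■□
■□□□■■□
□□□□□□□
□□□■□□□
■□□□□□□
□■□■■□□
□□■□■□□
7) □□□□□□■
□□□□■■■
□□□□■□□
□□□□□□□
□□■■■□□
□■■■■□□
□□■□□□□
8) □□□□□□■
□□□□■□■
□□□□■□□
□□□□■□□
□■□□■□□
□■□□■□□
□■■□□□□
9) ■□□□□■□
□□□□□□□
□□□■■□□
□□□■■■□
□□□■■■□
■■□■□□□
■■■□□□□
10) ■□□□□□■
□□□□■□□
□□□■□■□
□□■□□□□
□□□□□■■
■□□■□□■
□□■□□□□
11) □□□□□□□
□□□□■■■
□□□■■□□
□□□□■■■
■□□□□■■
■□□□□■■
□■□□□□□
12) □□□□□■□
□□□■■■□
□□□■□□□
■□□■□□□
□□□□□□□
□■□□□■□
■□□□□□■
13) □□□□□■□
□□□■□■□
□□■■□□□
□□□□□□□
□□□□□□□
■□□□□□■
■□□□□■■
14) □□□□□■□
□□■■□□□
□□■■■□□
□□□□□□□
□□□□□□□
■□□□□■□
■□□□□■□
15) □□□□■□■
□□■□□□□
□□■□■□□
□□□■□□□
□□□□□□□
□□□□□□□
□□□□■■□
16) □□□■■□□
□□□□□■□
□□■□□□□
□□□■□□□
□□□□□□□
□□□□□□□
□□□□■■□
17) □□□■□□□
□□□■■□□
□□□□□□□
□□□□□□□
□□□□□□□
□□□□□□□
□□□■■■□
18) □□■□□■□
□□□■■□□
□□□□□□□
□□□□□□□
□□□□□□□
□□□□■□□
□□□■■□□
19) □□■□□■□
□□□■■□□
□□□□□□□
□□□□□□□
□□□□□□□
□□□■■□□
□□□■■■□

9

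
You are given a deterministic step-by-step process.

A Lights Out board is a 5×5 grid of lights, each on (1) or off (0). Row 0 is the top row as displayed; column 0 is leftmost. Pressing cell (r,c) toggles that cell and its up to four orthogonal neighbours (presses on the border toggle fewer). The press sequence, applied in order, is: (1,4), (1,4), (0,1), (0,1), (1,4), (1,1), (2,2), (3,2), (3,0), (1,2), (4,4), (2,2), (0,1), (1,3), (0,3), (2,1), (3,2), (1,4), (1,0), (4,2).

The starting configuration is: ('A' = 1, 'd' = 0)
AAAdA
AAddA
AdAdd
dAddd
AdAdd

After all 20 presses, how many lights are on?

13

gen 0: AAAdA
AAddA
AdAdd
dAddd
AdAdd
gen 1: AAAdd
AAdAd
AdAdA
dAddd
AdAdd
gen 2: AAAdA
AAddA
AdAdd
dAddd
AdAdd
gen 3: ddddA
AdddA
AdAdd
dAddd
AdAdd
gen 4: AAAdA
AAddA
AdAdd
dAddd
AdAdd
gen 5: AAAdd
AAdAd
AdAdA
dAddd
AdAdd
gen 6: AdAdd
ddAAd
AAAdA
dAddd
AdAdd
gen 7: AdAdd
dddAd
AddAA
dAAdd
AdAdd
gen 8: AdAdd
dddAd
AdAAA
dddAd
Adddd
gen 9: AdAdd
dddAd
ddAAA
AAdAd
ddddd
gen 10: Adddd
dAAdd
dddAA
AAdAd
ddddd
gen 11: Adddd
dAAdd
dddAA
AAdAA
dddAA
gen 12: Adddd
dAddd
dAAdA
AAAAA
dddAA
gen 13: dAAdd
ddddd
dAAdA
AAAAA
dddAA
gen 14: dAAAd
ddAAA
dAAAA
AAAAA
dddAA
gen 15: dAddA
ddAdA
dAAAA
AAAAA
dddAA
gen 16: dAddA
dAAdA
AddAA
AdAAA
dddAA
gen 17: dAddA
dAAdA
AdAAA
AAddA
ddAAA
gen 18: dAddd
dAAAd
AdAAd
AAddA
ddAAA
gen 19: AAddd
AdAAd
ddAAd
AAddA
ddAAA
gen 20: AAddd
AdAAd
ddAAd
AAAdA
dAddA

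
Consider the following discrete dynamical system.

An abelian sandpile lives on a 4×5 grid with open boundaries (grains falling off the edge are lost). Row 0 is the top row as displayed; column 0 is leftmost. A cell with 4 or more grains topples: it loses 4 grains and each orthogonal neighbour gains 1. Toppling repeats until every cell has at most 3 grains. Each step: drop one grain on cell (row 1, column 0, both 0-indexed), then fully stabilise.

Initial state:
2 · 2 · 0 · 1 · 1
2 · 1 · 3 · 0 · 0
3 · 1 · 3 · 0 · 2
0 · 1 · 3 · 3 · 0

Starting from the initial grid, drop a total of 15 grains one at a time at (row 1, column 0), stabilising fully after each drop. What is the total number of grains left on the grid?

29

k=0  2 · 2 · 0 · 1 · 1
2 · 1 · 3 · 0 · 0
3 · 1 · 3 · 0 · 2
0 · 1 · 3 · 3 · 0
k=1  2 · 2 · 0 · 1 · 1
3 · 1 · 3 · 0 · 0
3 · 1 · 3 · 0 · 2
0 · 1 · 3 · 3 · 0
k=2  3 · 2 · 0 · 1 · 1
1 · 2 · 3 · 0 · 0
0 · 2 · 3 · 0 · 2
1 · 1 · 3 · 3 · 0
k=3  3 · 2 · 0 · 1 · 1
2 · 2 · 3 · 0 · 0
0 · 2 · 3 · 0 · 2
1 · 1 · 3 · 3 · 0
k=4  3 · 2 · 0 · 1 · 1
3 · 2 · 3 · 0 · 0
0 · 2 · 3 · 0 · 2
1 · 1 · 3 · 3 · 0
k=5  0 · 3 · 0 · 1 · 1
1 · 3 · 3 · 0 · 0
1 · 2 · 3 · 0 · 2
1 · 1 · 3 · 3 · 0
k=6  0 · 3 · 0 · 1 · 1
2 · 3 · 3 · 0 · 0
1 · 2 · 3 · 0 · 2
1 · 1 · 3 · 3 · 0
k=7  0 · 3 · 0 · 1 · 1
3 · 3 · 3 · 0 · 0
1 · 2 · 3 · 0 · 2
1 · 1 · 3 · 3 · 0
k=8  2 · 0 · 2 · 1 · 1
1 · 3 · 1 · 1 · 0
3 · 0 · 2 · 2 · 2
1 · 3 · 1 · 0 · 1
k=9  2 · 0 · 2 · 1 · 1
2 · 3 · 1 · 1 · 0
3 · 0 · 2 · 2 · 2
1 · 3 · 1 · 0 · 1
k=10  2 · 0 · 2 · 1 · 1
3 · 3 · 1 · 1 · 0
3 · 0 · 2 · 2 · 2
1 · 3 · 1 · 0 · 1
k=11  3 · 1 · 2 · 1 · 1
2 · 0 · 2 · 1 · 0
0 · 2 · 2 · 2 · 2
2 · 3 · 1 · 0 · 1
k=12  3 · 1 · 2 · 1 · 1
3 · 0 · 2 · 1 · 0
0 · 2 · 2 · 2 · 2
2 · 3 · 1 · 0 · 1
k=13  0 · 2 · 2 · 1 · 1
1 · 1 · 2 · 1 · 0
1 · 2 · 2 · 2 · 2
2 · 3 · 1 · 0 · 1
k=14  0 · 2 · 2 · 1 · 1
2 · 1 · 2 · 1 · 0
1 · 2 · 2 · 2 · 2
2 · 3 · 1 · 0 · 1
k=15  0 · 2 · 2 · 1 · 1
3 · 1 · 2 · 1 · 0
1 · 2 · 2 · 2 · 2
2 · 3 · 1 · 0 · 1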